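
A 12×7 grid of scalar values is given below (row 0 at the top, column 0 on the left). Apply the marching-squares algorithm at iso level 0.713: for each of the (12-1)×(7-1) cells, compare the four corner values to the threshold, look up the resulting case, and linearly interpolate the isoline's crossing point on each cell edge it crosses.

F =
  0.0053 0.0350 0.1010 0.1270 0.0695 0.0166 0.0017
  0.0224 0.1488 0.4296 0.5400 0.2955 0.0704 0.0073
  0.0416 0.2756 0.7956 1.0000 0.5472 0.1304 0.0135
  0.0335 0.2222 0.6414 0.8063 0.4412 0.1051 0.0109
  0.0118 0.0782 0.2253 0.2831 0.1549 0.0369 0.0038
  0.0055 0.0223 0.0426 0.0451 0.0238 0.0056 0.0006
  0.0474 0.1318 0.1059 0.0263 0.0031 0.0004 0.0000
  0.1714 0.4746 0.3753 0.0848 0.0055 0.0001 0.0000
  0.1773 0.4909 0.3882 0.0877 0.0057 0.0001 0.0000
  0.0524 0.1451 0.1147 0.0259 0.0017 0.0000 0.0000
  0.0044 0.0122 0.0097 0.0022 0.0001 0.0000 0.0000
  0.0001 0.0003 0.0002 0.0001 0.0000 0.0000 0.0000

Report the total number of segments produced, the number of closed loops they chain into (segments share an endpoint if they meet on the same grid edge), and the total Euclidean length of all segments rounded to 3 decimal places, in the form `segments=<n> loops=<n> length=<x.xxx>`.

cell (1,1): code 0100 → (1.774,2.000)–(2.000,1.841)
cell (1,2): code 1100 → (1.376,3.000)–(1.774,2.000)
cell (1,3): code 1000 → (2.000,3.634)–(1.376,3.000)
cell (2,1): code 0010 → (2.000,1.841)–(2.536,2.000)
cell (2,2): code 0111 → (2.536,2.000)–(3.000,2.434)
cell (2,3): code 1001 → (3.000,3.256)–(2.000,3.634)
cell (3,2): code 0010 → (3.000,2.434)–(3.178,3.000)
cell (3,3): code 0001 → (3.178,3.000)–(3.000,3.256)
total: 8 segments, chained into 1 closed loop(s), length Σ = 5.410195

segments=8 loops=1 length=5.410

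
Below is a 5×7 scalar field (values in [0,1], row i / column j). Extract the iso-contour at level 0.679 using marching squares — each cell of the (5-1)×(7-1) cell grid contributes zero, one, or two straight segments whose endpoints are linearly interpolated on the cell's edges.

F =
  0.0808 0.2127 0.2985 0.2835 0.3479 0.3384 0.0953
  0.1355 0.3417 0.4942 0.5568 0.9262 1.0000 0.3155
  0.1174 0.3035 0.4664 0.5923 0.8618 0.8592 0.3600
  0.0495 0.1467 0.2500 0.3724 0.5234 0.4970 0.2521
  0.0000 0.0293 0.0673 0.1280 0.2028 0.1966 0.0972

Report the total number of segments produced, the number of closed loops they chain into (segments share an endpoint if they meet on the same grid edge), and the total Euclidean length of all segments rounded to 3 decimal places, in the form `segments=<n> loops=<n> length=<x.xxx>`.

segments=8 loops=1 length=6.959

cell (0,3): code 0100 → (0.573,4.000)–(1.000,3.331)
cell (0,4): code 1100 → (0.515,5.000)–(0.573,4.000)
cell (0,5): code 1000 → (1.000,5.469)–(0.515,5.000)
cell (1,3): code 0110 → (1.000,3.331)–(2.000,3.322)
cell (1,5): code 1001 → (2.000,5.361)–(1.000,5.469)
cell (2,3): code 0010 → (2.000,3.322)–(2.540,4.000)
cell (2,4): code 0011 → (2.540,4.000)–(2.498,5.000)
cell (2,5): code 0001 → (2.498,5.000)–(2.000,5.361)
total: 8 segments, chained into 1 closed loop(s), length Σ = 6.959063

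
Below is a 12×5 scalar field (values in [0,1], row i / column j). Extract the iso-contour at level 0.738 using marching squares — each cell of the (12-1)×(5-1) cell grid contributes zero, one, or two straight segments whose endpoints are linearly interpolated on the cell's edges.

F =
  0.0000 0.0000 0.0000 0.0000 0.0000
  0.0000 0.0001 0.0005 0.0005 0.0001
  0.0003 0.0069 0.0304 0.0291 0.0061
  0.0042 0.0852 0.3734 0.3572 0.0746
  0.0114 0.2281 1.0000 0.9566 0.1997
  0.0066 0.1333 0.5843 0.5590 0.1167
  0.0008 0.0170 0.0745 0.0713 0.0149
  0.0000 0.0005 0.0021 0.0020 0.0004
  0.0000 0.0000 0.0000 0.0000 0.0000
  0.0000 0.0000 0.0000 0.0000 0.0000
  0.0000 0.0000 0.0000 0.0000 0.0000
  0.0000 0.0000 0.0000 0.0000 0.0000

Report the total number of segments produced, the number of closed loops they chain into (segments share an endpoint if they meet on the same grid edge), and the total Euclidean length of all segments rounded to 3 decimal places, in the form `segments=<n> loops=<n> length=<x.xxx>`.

segments=6 loops=1 length=4.345

cell (3,1): code 0100 → (3.582,2.000)–(4.000,1.661)
cell (3,2): code 1100 → (3.635,3.000)–(3.582,2.000)
cell (3,3): code 1000 → (4.000,3.289)–(3.635,3.000)
cell (4,1): code 0010 → (4.000,1.661)–(4.630,2.000)
cell (4,2): code 0011 → (4.630,2.000)–(4.550,3.000)
cell (4,3): code 0001 → (4.550,3.000)–(4.000,3.289)
total: 6 segments, chained into 1 closed loop(s), length Σ = 4.345304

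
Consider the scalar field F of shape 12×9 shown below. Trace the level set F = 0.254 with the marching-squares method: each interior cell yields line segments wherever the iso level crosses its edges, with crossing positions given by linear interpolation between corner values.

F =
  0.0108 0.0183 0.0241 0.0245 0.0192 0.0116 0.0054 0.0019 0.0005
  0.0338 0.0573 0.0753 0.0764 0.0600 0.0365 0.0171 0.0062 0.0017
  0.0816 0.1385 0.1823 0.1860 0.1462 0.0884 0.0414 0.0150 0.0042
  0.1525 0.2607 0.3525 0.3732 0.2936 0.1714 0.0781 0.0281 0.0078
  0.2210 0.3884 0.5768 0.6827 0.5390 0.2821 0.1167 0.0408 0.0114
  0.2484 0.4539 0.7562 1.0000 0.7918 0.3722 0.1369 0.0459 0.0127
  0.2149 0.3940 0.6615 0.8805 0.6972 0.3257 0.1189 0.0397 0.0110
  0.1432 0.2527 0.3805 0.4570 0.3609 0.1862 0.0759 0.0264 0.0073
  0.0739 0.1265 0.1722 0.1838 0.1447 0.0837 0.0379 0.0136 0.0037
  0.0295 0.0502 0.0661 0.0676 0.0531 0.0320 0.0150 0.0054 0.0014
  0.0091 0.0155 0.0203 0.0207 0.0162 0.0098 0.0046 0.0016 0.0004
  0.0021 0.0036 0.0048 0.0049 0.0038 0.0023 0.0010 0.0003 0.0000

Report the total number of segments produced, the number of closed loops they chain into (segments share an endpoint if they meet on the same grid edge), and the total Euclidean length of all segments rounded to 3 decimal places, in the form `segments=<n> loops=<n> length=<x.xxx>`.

cell (2,0): code 0100 → (2.945,1.000)–(3.000,0.938)
cell (2,1): code 1100 → (2.421,2.000)–(2.945,1.000)
cell (2,2): code 1100 → (2.363,3.000)–(2.421,2.000)
cell (2,3): code 1100 → (2.731,4.000)–(2.363,3.000)
cell (2,4): code 1000 → (3.000,4.324)–(2.731,4.000)
cell (3,0): code 0110 → (3.000,0.938)–(4.000,0.197)
cell (3,4): code 1101 → (3.746,5.000)–(3.000,4.324)
cell (3,5): code 1000 → (4.000,5.170)–(3.746,5.000)
cell (4,0): code 0110 → (4.000,0.197)–(5.000,0.027)
cell (4,5): code 1001 → (5.000,5.502)–(4.000,5.170)
cell (5,0): code 0110 → (5.000,0.027)–(6.000,0.218)
cell (5,5): code 1001 → (6.000,5.347)–(5.000,5.502)
cell (6,0): code 0010 → (6.000,0.218)–(6.991,1.000)
cell (6,1): code 0111 → (6.991,1.000)–(7.000,1.010)
cell (6,4): code 1011 → (7.000,4.612)–(6.514,5.000)
cell (6,5): code 0001 → (6.514,5.000)–(6.000,5.347)
cell (7,1): code 0010 → (7.000,1.010)–(7.607,2.000)
cell (7,2): code 0011 → (7.607,2.000)–(7.743,3.000)
cell (7,3): code 0011 → (7.743,3.000)–(7.494,4.000)
cell (7,4): code 0001 → (7.494,4.000)–(7.000,4.612)
total: 20 segments, chained into 1 closed loop(s), length Σ = 16.860240

segments=20 loops=1 length=16.860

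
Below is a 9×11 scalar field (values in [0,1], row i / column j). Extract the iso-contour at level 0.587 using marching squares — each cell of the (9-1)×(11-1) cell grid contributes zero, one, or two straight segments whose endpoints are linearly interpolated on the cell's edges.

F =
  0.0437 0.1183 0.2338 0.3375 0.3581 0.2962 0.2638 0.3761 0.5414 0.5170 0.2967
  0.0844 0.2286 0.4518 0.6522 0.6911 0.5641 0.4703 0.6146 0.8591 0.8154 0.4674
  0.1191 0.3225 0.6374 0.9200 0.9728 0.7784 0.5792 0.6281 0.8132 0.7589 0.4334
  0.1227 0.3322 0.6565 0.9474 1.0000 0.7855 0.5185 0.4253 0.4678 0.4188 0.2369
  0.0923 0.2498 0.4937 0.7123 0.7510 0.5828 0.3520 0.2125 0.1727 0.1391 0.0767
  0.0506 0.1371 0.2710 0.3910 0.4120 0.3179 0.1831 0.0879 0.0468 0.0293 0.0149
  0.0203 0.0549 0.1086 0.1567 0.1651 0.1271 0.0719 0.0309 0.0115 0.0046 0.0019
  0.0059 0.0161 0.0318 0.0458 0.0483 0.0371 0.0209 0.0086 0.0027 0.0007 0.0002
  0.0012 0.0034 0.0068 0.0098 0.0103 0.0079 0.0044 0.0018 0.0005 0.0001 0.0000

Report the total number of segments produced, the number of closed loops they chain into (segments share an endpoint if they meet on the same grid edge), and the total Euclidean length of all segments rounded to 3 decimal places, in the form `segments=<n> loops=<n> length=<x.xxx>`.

segments=26 loops=2 length=21.748

cell (0,2): code 0100 → (0.793,3.000)–(1.000,2.675)
cell (0,3): code 1100 → (0.687,4.000)–(0.793,3.000)
cell (0,4): code 1000 → (1.000,4.820)–(0.687,4.000)
cell (0,6): code 0100 → (0.884,7.000)–(1.000,6.809)
cell (0,7): code 1100 → (0.144,8.000)–(0.884,7.000)
cell (0,8): code 1100 → (0.235,9.000)–(0.144,8.000)
cell (0,9): code 1000 → (1.000,9.656)–(0.235,9.000)
cell (1,1): code 0100 → (1.728,2.000)–(2.000,1.840)
cell (1,2): code 1110 → (1.000,2.675)–(1.728,2.000)
cell (1,4): code 1101 → (1.107,5.000)–(1.000,4.820)
cell (1,5): code 1000 → (2.000,5.961)–(1.107,5.000)
cell (1,6): code 0110 → (1.000,6.809)–(2.000,6.160)
cell (1,9): code 1001 → (2.000,9.528)–(1.000,9.656)
cell (2,1): code 0110 → (2.000,1.840)–(3.000,1.786)
cell (2,5): code 1001 → (3.000,5.743)–(2.000,5.961)
cell (2,6): code 0010 → (2.000,6.160)–(2.203,7.000)
cell (2,7): code 0011 → (2.203,7.000)–(2.655,8.000)
cell (2,8): code 0011 → (2.655,8.000)–(2.505,9.000)
cell (2,9): code 0001 → (2.505,9.000)–(2.000,9.528)
cell (3,1): code 0010 → (3.000,1.786)–(3.427,2.000)
cell (3,2): code 0111 → (3.427,2.000)–(4.000,2.427)
cell (3,4): code 1011 → (4.000,4.975)–(3.979,5.000)
cell (3,5): code 0001 → (3.979,5.000)–(3.000,5.743)
cell (4,2): code 0010 → (4.000,2.427)–(4.390,3.000)
cell (4,3): code 0011 → (4.390,3.000)–(4.484,4.000)
cell (4,4): code 0001 → (4.484,4.000)–(4.000,4.975)
total: 26 segments, chained into 2 closed loop(s), length Σ = 21.748271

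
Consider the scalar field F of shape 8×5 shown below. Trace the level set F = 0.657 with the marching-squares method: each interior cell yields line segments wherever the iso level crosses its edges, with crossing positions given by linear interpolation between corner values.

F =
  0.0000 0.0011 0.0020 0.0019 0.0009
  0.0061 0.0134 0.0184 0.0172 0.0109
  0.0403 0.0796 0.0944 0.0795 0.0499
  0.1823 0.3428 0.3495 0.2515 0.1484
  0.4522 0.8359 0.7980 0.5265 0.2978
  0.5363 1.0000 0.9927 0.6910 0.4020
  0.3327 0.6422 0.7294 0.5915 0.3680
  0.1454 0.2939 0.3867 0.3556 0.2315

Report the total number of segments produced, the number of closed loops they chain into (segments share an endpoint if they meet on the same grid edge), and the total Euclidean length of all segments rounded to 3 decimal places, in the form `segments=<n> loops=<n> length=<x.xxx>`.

cell (3,0): code 0100 → (3.637,1.000)–(4.000,0.534)
cell (3,1): code 1100 → (3.686,2.000)–(3.637,1.000)
cell (3,2): code 1000 → (4.000,2.519)–(3.686,2.000)
cell (4,0): code 0110 → (4.000,0.534)–(5.000,0.260)
cell (4,2): code 1101 → (4.793,3.000)–(4.000,2.519)
cell (4,3): code 1000 → (5.000,3.118)–(4.793,3.000)
cell (5,0): code 0010 → (5.000,0.260)–(5.959,1.000)
cell (5,1): code 0111 → (5.959,1.000)–(6.000,1.170)
cell (5,2): code 1011 → (6.000,2.525)–(5.342,3.000)
cell (5,3): code 0001 → (5.342,3.000)–(5.000,3.118)
cell (6,1): code 0010 → (6.000,1.170)–(6.211,2.000)
cell (6,2): code 0001 → (6.211,2.000)–(6.000,2.525)
total: 12 segments, chained into 1 closed loop(s), length Σ = 8.382488

segments=12 loops=1 length=8.382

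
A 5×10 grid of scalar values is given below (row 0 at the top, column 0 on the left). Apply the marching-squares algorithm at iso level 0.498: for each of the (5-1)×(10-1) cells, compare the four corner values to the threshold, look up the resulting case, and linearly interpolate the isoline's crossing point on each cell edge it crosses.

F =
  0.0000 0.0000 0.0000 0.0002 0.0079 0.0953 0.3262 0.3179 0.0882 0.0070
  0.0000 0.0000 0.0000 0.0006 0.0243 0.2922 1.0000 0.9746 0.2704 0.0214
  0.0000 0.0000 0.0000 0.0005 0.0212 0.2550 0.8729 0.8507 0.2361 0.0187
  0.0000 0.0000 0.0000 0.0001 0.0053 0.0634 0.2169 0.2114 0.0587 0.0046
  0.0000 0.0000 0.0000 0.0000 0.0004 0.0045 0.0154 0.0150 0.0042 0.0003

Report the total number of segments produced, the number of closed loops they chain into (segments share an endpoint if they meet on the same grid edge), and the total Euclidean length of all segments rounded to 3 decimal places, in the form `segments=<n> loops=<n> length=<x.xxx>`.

cell (0,5): code 0100 → (0.255,6.000)–(1.000,5.291)
cell (0,6): code 1100 → (0.274,7.000)–(0.255,6.000)
cell (0,7): code 1000 → (1.000,7.677)–(0.274,7.000)
cell (1,5): code 0110 → (1.000,5.291)–(2.000,5.393)
cell (1,7): code 1001 → (2.000,7.574)–(1.000,7.677)
cell (2,5): code 0010 → (2.000,5.393)–(2.571,6.000)
cell (2,6): code 0011 → (2.571,6.000)–(2.552,7.000)
cell (2,7): code 0001 → (2.552,7.000)–(2.000,7.574)
total: 8 segments, chained into 1 closed loop(s), length Σ = 7.661447

segments=8 loops=1 length=7.661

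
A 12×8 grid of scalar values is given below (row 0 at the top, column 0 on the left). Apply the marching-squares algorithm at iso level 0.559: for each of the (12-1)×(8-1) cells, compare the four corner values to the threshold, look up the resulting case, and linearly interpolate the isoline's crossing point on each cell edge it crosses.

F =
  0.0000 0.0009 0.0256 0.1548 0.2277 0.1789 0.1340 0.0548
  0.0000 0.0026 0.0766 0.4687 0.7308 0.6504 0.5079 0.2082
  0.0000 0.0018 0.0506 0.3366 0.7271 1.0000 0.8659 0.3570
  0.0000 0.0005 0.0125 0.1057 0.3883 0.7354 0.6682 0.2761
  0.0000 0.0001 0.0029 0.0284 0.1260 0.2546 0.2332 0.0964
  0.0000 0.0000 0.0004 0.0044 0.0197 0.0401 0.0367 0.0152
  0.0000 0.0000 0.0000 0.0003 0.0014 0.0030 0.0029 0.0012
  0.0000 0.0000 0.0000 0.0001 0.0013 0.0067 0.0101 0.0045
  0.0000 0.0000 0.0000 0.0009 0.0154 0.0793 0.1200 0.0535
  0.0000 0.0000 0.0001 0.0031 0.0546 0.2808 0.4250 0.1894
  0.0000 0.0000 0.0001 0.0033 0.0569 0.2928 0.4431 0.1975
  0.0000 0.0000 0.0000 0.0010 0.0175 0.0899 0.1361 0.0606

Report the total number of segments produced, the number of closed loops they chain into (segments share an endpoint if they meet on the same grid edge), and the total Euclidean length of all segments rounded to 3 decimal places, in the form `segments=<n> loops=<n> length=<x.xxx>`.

segments=12 loops=1 length=9.300

cell (0,3): code 0100 → (0.659,4.000)–(1.000,3.345)
cell (0,4): code 1100 → (0.806,5.000)–(0.659,4.000)
cell (0,5): code 1000 → (1.000,5.641)–(0.806,5.000)
cell (1,3): code 0110 → (1.000,3.345)–(2.000,3.570)
cell (1,5): code 1101 → (1.143,6.000)–(1.000,5.641)
cell (1,6): code 1000 → (2.000,6.603)–(1.143,6.000)
cell (2,3): code 0010 → (2.000,3.570)–(2.496,4.000)
cell (2,4): code 0111 → (2.496,4.000)–(3.000,4.492)
cell (2,6): code 1001 → (3.000,6.279)–(2.000,6.603)
cell (3,4): code 0010 → (3.000,4.492)–(3.367,5.000)
cell (3,5): code 0011 → (3.367,5.000)–(3.251,6.000)
cell (3,6): code 0001 → (3.251,6.000)–(3.000,6.279)
total: 12 segments, chained into 1 closed loop(s), length Σ = 9.299813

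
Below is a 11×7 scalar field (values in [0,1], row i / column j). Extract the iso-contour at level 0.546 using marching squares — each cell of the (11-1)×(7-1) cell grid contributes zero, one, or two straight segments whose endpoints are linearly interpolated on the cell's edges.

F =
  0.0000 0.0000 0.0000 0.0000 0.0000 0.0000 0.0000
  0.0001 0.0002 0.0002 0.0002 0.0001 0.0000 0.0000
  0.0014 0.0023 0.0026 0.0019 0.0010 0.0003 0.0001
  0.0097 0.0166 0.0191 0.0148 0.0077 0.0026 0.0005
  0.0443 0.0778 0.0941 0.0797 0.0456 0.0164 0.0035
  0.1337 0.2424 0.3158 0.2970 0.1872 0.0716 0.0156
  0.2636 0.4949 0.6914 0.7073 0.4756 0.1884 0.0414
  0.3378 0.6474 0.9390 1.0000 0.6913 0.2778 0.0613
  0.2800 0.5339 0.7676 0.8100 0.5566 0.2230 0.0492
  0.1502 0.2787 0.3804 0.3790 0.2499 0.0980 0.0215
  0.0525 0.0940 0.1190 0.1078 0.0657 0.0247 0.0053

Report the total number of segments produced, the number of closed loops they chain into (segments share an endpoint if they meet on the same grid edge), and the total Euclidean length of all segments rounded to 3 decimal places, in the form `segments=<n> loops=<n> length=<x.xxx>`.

segments=14 loops=1 length=10.436

cell (5,1): code 0100 → (5.613,2.000)–(6.000,1.260)
cell (5,2): code 1100 → (5.607,3.000)–(5.613,2.000)
cell (5,3): code 1000 → (6.000,3.696)–(5.607,3.000)
cell (6,0): code 0100 → (6.335,1.000)–(7.000,0.672)
cell (6,1): code 1110 → (6.000,1.260)–(6.335,1.000)
cell (6,3): code 1101 → (6.326,4.000)–(6.000,3.696)
cell (6,4): code 1000 → (7.000,4.351)–(6.326,4.000)
cell (7,0): code 0010 → (7.000,0.672)–(7.893,1.000)
cell (7,1): code 0111 → (7.893,1.000)–(8.000,1.052)
cell (7,4): code 1001 → (8.000,4.032)–(7.000,4.351)
cell (8,1): code 0010 → (8.000,1.052)–(8.572,2.000)
cell (8,2): code 0011 → (8.572,2.000)–(8.613,3.000)
cell (8,3): code 0011 → (8.613,3.000)–(8.035,4.000)
cell (8,4): code 0001 → (8.035,4.000)–(8.000,4.032)
total: 14 segments, chained into 1 closed loop(s), length Σ = 10.435847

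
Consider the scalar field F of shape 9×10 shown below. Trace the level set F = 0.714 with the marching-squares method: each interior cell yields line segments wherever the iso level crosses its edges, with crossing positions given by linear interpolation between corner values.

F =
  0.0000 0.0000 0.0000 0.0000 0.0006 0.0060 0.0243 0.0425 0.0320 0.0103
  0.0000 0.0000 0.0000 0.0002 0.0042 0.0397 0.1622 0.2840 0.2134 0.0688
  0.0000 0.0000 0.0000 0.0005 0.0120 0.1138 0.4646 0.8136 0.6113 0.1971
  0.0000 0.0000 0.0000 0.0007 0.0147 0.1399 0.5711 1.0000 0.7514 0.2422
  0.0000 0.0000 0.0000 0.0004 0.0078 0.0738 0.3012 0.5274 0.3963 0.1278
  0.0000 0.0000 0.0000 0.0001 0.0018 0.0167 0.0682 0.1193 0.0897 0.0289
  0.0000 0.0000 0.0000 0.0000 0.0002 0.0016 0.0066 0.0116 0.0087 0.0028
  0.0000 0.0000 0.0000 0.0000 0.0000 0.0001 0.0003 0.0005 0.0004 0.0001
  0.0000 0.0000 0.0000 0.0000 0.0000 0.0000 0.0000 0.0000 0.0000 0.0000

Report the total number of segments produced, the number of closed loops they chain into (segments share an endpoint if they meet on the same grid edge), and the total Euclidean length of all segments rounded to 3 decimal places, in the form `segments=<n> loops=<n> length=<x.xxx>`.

segments=8 loops=1 length=5.254

cell (1,6): code 0100 → (1.812,7.000)–(2.000,6.715)
cell (1,7): code 1000 → (2.000,7.492)–(1.812,7.000)
cell (2,6): code 0110 → (2.000,6.715)–(3.000,6.333)
cell (2,7): code 1101 → (2.733,8.000)–(2.000,7.492)
cell (2,8): code 1000 → (3.000,8.073)–(2.733,8.000)
cell (3,6): code 0010 → (3.000,6.333)–(3.605,7.000)
cell (3,7): code 0011 → (3.605,7.000)–(3.105,8.000)
cell (3,8): code 0001 → (3.105,8.000)–(3.000,8.073)
total: 8 segments, chained into 1 closed loop(s), length Σ = 5.254490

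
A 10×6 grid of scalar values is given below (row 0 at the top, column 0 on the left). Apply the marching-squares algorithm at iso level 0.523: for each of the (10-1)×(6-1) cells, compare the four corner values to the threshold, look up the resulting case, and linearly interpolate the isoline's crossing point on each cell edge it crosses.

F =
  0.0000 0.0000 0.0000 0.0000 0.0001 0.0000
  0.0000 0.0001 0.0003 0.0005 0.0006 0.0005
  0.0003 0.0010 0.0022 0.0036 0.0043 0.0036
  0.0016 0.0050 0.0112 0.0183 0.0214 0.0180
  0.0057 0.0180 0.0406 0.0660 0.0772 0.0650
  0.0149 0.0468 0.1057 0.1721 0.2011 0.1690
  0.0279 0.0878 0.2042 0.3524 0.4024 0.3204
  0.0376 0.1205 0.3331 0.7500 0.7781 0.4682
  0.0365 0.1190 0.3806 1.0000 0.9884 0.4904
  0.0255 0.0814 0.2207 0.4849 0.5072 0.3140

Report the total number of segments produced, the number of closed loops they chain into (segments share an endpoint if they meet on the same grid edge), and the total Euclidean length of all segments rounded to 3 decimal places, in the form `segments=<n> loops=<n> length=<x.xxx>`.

cell (6,2): code 0100 → (6.429,3.000)–(7.000,2.456)
cell (6,3): code 1100 → (6.321,4.000)–(6.429,3.000)
cell (6,4): code 1000 → (7.000,4.823)–(6.321,4.000)
cell (7,2): code 0110 → (7.000,2.456)–(8.000,2.230)
cell (7,4): code 1001 → (8.000,4.935)–(7.000,4.823)
cell (8,2): code 0010 → (8.000,2.230)–(8.926,3.000)
cell (8,3): code 0011 → (8.926,3.000)–(8.967,4.000)
cell (8,4): code 0001 → (8.967,4.000)–(8.000,4.935)
total: 8 segments, chained into 1 closed loop(s), length Σ = 8.443312

segments=8 loops=1 length=8.443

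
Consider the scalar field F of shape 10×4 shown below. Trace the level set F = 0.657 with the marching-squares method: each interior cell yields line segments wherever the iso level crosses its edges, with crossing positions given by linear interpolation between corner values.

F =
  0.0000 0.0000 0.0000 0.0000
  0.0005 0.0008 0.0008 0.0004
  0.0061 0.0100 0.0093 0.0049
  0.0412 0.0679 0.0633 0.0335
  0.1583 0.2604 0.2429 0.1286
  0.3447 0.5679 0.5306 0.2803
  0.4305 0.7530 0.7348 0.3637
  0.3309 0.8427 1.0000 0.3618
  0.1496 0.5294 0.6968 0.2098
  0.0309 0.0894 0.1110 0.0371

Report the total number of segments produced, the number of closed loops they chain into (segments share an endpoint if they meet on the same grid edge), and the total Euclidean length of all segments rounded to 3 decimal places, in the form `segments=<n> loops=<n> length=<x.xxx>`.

segments=10 loops=1 length=7.108

cell (5,0): code 0100 → (5.481,1.000)–(6.000,0.702)
cell (5,1): code 1100 → (5.619,2.000)–(5.481,1.000)
cell (5,2): code 1000 → (6.000,2.210)–(5.619,2.000)
cell (6,0): code 0110 → (6.000,0.702)–(7.000,0.637)
cell (6,2): code 1001 → (7.000,2.537)–(6.000,2.210)
cell (7,0): code 0010 → (7.000,0.637)–(7.593,1.000)
cell (7,1): code 0111 → (7.593,1.000)–(8.000,1.762)
cell (7,2): code 1001 → (8.000,2.082)–(7.000,2.537)
cell (8,1): code 0010 → (8.000,1.762)–(8.068,2.000)
cell (8,2): code 0001 → (8.068,2.000)–(8.000,2.082)
total: 10 segments, chained into 1 closed loop(s), length Σ = 7.108456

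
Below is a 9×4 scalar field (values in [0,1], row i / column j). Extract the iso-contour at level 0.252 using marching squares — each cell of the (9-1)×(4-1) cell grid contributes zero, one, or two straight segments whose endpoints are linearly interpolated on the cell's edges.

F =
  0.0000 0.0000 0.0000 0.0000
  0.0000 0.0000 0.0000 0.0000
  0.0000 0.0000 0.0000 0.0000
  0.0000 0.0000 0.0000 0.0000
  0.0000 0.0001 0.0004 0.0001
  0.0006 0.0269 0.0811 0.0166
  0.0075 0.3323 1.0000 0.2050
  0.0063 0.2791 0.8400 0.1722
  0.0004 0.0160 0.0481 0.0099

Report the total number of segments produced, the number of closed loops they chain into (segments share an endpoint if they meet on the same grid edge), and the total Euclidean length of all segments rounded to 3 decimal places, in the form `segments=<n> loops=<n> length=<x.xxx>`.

cell (5,0): code 0100 → (5.737,1.000)–(6.000,0.753)
cell (5,1): code 1100 → (5.186,2.000)–(5.737,1.000)
cell (5,2): code 1000 → (6.000,2.941)–(5.186,2.000)
cell (6,0): code 0110 → (6.000,0.753)–(7.000,0.901)
cell (6,2): code 1001 → (7.000,2.881)–(6.000,2.941)
cell (7,0): code 0010 → (7.000,0.901)–(7.103,1.000)
cell (7,1): code 0011 → (7.103,1.000)–(7.743,2.000)
cell (7,2): code 0001 → (7.743,2.000)–(7.000,2.881)
total: 8 segments, chained into 1 closed loop(s), length Σ = 7.241435

segments=8 loops=1 length=7.241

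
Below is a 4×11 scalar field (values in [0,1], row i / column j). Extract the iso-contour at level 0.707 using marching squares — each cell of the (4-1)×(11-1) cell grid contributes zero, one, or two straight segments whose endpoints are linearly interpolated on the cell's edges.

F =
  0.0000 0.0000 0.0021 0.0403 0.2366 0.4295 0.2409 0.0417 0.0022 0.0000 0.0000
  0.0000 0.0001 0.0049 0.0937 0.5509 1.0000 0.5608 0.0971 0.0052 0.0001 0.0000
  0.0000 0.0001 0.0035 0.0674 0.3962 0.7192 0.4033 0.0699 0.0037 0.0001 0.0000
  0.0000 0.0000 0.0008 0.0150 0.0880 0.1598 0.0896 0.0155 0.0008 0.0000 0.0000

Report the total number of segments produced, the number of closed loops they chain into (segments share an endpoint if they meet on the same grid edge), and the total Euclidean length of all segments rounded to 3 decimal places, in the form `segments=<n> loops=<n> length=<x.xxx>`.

cell (0,4): code 0100 → (0.486,5.000)–(1.000,4.348)
cell (0,5): code 1000 → (1.000,5.667)–(0.486,5.000)
cell (1,4): code 0110 → (1.000,4.348)–(2.000,4.962)
cell (1,5): code 1001 → (2.000,5.039)–(1.000,5.667)
cell (2,4): code 0010 → (2.000,4.962)–(2.022,5.000)
cell (2,5): code 0001 → (2.022,5.000)–(2.000,5.039)
total: 6 segments, chained into 1 closed loop(s), length Σ = 4.115093

segments=6 loops=1 length=4.115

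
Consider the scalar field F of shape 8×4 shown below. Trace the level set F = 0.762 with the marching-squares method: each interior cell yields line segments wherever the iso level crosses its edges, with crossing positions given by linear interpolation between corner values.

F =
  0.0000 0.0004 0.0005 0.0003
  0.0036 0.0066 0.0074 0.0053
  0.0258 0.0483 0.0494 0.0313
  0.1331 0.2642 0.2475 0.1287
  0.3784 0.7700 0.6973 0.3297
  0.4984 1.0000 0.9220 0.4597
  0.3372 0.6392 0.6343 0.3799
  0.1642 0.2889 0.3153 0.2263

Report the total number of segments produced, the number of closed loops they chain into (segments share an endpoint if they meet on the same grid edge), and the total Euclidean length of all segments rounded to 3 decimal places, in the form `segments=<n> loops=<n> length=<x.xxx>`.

segments=8 loops=1 length=5.435

cell (3,0): code 0100 → (3.984,1.000)–(4.000,0.980)
cell (3,1): code 1000 → (4.000,1.110)–(3.984,1.000)
cell (4,0): code 0110 → (4.000,0.980)–(5.000,0.526)
cell (4,1): code 1101 → (4.288,2.000)–(4.000,1.110)
cell (4,2): code 1000 → (5.000,2.346)–(4.288,2.000)
cell (5,0): code 0010 → (5.000,0.526)–(5.660,1.000)
cell (5,1): code 0011 → (5.660,1.000)–(5.556,2.000)
cell (5,2): code 0001 → (5.556,2.000)–(5.000,2.346)
total: 8 segments, chained into 1 closed loop(s), length Σ = 5.435301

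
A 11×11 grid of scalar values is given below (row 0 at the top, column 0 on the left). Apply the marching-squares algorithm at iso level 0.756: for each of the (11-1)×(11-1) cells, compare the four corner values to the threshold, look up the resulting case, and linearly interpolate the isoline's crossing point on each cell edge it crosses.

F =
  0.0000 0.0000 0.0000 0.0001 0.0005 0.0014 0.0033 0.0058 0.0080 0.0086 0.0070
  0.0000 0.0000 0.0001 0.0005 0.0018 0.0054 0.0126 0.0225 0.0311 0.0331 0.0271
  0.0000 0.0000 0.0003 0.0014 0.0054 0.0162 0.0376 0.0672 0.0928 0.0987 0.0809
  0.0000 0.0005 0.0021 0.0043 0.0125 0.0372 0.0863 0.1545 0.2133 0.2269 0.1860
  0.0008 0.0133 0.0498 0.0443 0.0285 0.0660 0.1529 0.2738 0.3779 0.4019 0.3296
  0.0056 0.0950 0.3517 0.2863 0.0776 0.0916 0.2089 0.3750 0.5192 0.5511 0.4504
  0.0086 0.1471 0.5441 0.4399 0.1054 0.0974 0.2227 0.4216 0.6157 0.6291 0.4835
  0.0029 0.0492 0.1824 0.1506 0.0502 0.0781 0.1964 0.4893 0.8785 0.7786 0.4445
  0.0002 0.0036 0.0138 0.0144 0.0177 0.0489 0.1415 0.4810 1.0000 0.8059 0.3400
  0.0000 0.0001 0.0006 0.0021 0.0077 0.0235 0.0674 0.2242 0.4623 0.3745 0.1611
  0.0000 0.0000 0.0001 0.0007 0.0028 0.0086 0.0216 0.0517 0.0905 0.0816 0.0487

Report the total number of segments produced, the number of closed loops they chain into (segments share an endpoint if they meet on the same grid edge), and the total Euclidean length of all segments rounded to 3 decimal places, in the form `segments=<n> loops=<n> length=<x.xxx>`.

segments=8 loops=1 length=5.656

cell (6,7): code 0100 → (6.534,8.000)–(7.000,7.685)
cell (6,8): code 1100 → (6.849,9.000)–(6.534,8.000)
cell (6,9): code 1000 → (7.000,9.068)–(6.849,9.000)
cell (7,7): code 0110 → (7.000,7.685)–(8.000,7.530)
cell (7,9): code 1001 → (8.000,9.107)–(7.000,9.068)
cell (8,7): code 0010 → (8.000,7.530)–(8.454,8.000)
cell (8,8): code 0011 → (8.454,8.000)–(8.116,9.000)
cell (8,9): code 0001 → (8.116,9.000)–(8.000,9.107)
total: 8 segments, chained into 1 closed loop(s), length Σ = 5.655938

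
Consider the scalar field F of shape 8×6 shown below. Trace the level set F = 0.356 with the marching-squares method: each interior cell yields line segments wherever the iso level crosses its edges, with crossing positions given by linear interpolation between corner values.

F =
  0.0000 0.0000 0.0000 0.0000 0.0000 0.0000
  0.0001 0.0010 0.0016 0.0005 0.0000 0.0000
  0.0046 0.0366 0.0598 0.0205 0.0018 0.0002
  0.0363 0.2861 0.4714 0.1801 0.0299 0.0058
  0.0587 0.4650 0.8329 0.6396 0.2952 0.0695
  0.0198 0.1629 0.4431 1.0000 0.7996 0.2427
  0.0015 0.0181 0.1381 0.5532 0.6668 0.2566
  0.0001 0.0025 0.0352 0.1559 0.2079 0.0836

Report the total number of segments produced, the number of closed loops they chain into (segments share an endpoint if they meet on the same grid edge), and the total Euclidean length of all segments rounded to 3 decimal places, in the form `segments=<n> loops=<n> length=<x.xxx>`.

cell (2,1): code 0100 → (2.720,2.000)–(3.000,1.377)
cell (2,2): code 1000 → (3.000,2.396)–(2.720,2.000)
cell (3,0): code 0100 → (3.391,1.000)–(4.000,0.732)
cell (3,1): code 1110 → (3.000,1.377)–(3.391,1.000)
cell (3,2): code 1101 → (3.383,3.000)–(3.000,2.396)
cell (3,3): code 1000 → (4.000,3.823)–(3.383,3.000)
cell (4,0): code 0010 → (4.000,0.732)–(4.361,1.000)
cell (4,1): code 0111 → (4.361,1.000)–(5.000,1.689)
cell (4,3): code 1101 → (4.121,4.000)–(4.000,3.823)
cell (4,4): code 1000 → (5.000,4.797)–(4.121,4.000)
cell (5,1): code 0010 → (5.000,1.689)–(5.286,2.000)
cell (5,2): code 0111 → (5.286,2.000)–(6.000,2.525)
cell (5,4): code 1001 → (6.000,4.758)–(5.000,4.797)
cell (6,2): code 0010 → (6.000,2.525)–(6.496,3.000)
cell (6,3): code 0011 → (6.496,3.000)–(6.677,4.000)
cell (6,4): code 0001 → (6.677,4.000)–(6.000,4.758)
total: 16 segments, chained into 1 closed loop(s), length Σ = 11.940039

segments=16 loops=1 length=11.940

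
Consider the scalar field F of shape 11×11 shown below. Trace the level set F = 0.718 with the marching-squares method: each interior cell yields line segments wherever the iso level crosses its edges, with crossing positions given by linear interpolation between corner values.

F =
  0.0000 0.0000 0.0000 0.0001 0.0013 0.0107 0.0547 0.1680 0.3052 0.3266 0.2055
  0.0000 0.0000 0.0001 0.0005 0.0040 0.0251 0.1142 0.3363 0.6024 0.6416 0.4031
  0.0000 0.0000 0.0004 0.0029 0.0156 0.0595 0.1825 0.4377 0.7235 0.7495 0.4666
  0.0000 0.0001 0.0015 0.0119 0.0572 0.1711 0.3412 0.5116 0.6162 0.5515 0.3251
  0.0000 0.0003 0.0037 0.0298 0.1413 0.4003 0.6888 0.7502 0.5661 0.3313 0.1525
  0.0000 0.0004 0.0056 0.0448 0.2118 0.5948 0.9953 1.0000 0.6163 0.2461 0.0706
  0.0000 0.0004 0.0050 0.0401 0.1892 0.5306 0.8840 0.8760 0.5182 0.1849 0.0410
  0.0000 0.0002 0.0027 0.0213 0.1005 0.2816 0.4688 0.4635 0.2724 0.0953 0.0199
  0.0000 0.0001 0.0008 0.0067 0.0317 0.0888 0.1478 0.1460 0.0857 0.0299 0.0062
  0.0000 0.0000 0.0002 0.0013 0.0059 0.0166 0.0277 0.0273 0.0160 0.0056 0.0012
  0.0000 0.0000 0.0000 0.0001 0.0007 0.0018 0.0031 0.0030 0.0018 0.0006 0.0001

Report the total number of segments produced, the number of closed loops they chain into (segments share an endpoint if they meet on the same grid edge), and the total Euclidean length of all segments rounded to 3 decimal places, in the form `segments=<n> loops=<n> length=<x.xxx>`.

segments=16 loops=2 length=10.447

cell (1,7): code 0100 → (1.955,8.000)–(2.000,7.981)
cell (1,8): code 1100 → (1.708,9.000)–(1.955,8.000)
cell (1,9): code 1000 → (2.000,9.111)–(1.708,9.000)
cell (2,7): code 0010 → (2.000,7.981)–(2.051,8.000)
cell (2,8): code 0011 → (2.051,8.000)–(2.159,9.000)
cell (2,9): code 0001 → (2.159,9.000)–(2.000,9.111)
cell (3,6): code 0100 → (3.865,7.000)–(4.000,6.476)
cell (3,7): code 1000 → (4.000,7.175)–(3.865,7.000)
cell (4,5): code 0100 → (4.095,6.000)–(5.000,5.308)
cell (4,6): code 1110 → (4.000,6.476)–(4.095,6.000)
cell (4,7): code 1001 → (5.000,7.735)–(4.000,7.175)
cell (5,5): code 0110 → (5.000,5.308)–(6.000,5.530)
cell (5,7): code 1001 → (6.000,7.442)–(5.000,7.735)
cell (6,5): code 0010 → (6.000,5.530)–(6.400,6.000)
cell (6,6): code 0011 → (6.400,6.000)–(6.383,7.000)
cell (6,7): code 0001 → (6.383,7.000)–(6.000,7.442)
total: 16 segments, chained into 2 closed loop(s), length Σ = 10.447483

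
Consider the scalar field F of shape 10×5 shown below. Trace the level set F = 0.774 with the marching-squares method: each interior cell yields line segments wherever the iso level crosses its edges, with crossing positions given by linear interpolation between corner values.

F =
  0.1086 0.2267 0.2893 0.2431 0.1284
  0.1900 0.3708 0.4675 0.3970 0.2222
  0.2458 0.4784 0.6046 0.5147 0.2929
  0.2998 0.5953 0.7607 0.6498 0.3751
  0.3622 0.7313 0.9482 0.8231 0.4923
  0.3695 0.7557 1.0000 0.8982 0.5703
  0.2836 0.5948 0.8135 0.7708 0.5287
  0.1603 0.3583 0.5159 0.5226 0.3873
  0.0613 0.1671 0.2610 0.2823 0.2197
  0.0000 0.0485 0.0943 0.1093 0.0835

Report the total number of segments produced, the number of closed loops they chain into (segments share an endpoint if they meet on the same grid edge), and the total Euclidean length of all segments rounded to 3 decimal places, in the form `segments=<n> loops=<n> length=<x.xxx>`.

cell (3,1): code 0100 → (3.071,2.000)–(4.000,1.197)
cell (3,2): code 1100 → (3.717,3.000)–(3.071,2.000)
cell (3,3): code 1000 → (4.000,3.148)–(3.717,3.000)
cell (4,1): code 0110 → (4.000,1.197)–(5.000,1.075)
cell (4,3): code 1001 → (5.000,3.379)–(4.000,3.148)
cell (5,1): code 0110 → (5.000,1.075)–(6.000,1.819)
cell (5,2): code 1011 → (6.000,2.925)–(5.975,3.000)
cell (5,3): code 0001 → (5.975,3.000)–(5.000,3.379)
cell (6,1): code 0010 → (6.000,1.819)–(6.133,2.000)
cell (6,2): code 0001 → (6.133,2.000)–(6.000,2.925)
total: 10 segments, chained into 1 closed loop(s), length Σ = 8.302185

segments=10 loops=1 length=8.302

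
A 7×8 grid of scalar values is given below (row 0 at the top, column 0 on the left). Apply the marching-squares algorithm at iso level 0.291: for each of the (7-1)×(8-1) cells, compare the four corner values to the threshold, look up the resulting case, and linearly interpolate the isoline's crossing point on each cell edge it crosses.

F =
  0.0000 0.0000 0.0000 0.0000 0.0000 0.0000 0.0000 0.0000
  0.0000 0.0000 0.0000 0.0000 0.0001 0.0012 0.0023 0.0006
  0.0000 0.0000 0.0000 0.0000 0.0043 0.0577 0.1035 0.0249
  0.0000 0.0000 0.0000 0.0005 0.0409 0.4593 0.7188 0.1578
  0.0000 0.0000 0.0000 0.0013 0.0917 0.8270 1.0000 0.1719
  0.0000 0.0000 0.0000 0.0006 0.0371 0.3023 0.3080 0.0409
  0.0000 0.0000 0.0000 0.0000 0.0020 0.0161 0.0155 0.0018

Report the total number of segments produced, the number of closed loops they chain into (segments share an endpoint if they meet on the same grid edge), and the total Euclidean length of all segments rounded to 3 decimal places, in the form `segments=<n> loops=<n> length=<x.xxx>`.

cell (2,4): code 0100 → (2.581,5.000)–(3.000,4.598)
cell (2,5): code 1100 → (2.305,6.000)–(2.581,5.000)
cell (2,6): code 1000 → (3.000,6.763)–(2.305,6.000)
cell (3,4): code 0110 → (3.000,4.598)–(4.000,4.271)
cell (3,6): code 1001 → (4.000,6.856)–(3.000,6.763)
cell (4,4): code 0110 → (4.000,4.271)–(5.000,4.957)
cell (4,6): code 1001 → (5.000,6.064)–(4.000,6.856)
cell (5,4): code 0010 → (5.000,4.957)–(5.039,5.000)
cell (5,5): code 0011 → (5.039,5.000)–(5.058,6.000)
cell (5,6): code 0001 → (5.058,6.000)–(5.000,6.064)
total: 10 segments, chained into 1 closed loop(s), length Σ = 8.339959

segments=10 loops=1 length=8.340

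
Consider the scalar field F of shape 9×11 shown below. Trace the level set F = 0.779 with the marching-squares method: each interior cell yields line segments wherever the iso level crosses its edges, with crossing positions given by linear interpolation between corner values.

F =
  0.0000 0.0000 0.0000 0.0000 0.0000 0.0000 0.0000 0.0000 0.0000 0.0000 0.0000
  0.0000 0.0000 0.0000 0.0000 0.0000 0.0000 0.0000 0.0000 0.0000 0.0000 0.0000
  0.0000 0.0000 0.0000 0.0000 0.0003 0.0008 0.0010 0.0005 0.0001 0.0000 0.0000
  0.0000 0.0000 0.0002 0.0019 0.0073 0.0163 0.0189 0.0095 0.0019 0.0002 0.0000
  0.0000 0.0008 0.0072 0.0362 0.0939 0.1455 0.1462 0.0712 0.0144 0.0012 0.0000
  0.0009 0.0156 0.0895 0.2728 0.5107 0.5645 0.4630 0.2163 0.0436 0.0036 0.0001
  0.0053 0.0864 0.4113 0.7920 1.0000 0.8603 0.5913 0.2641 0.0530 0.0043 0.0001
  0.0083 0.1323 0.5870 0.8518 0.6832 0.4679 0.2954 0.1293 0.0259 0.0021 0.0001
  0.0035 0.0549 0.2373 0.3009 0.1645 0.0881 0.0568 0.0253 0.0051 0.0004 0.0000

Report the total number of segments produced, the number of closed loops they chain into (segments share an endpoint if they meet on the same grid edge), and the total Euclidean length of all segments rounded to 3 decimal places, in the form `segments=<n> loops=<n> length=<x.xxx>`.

cell (5,2): code 0100 → (5.975,3.000)–(6.000,2.966)
cell (5,3): code 1100 → (5.548,4.000)–(5.975,3.000)
cell (5,4): code 1100 → (5.725,5.000)–(5.548,4.000)
cell (5,5): code 1000 → (6.000,5.302)–(5.725,5.000)
cell (6,2): code 0110 → (6.000,2.966)–(7.000,2.725)
cell (6,3): code 1011 → (7.000,3.432)–(6.698,4.000)
cell (6,4): code 0011 → (6.698,4.000)–(6.207,5.000)
cell (6,5): code 0001 → (6.207,5.000)–(6.000,5.302)
cell (7,2): code 0010 → (7.000,2.725)–(7.132,3.000)
cell (7,3): code 0001 → (7.132,3.000)–(7.000,3.432)
total: 10 segments, chained into 1 closed loop(s), length Σ = 6.462622

segments=10 loops=1 length=6.463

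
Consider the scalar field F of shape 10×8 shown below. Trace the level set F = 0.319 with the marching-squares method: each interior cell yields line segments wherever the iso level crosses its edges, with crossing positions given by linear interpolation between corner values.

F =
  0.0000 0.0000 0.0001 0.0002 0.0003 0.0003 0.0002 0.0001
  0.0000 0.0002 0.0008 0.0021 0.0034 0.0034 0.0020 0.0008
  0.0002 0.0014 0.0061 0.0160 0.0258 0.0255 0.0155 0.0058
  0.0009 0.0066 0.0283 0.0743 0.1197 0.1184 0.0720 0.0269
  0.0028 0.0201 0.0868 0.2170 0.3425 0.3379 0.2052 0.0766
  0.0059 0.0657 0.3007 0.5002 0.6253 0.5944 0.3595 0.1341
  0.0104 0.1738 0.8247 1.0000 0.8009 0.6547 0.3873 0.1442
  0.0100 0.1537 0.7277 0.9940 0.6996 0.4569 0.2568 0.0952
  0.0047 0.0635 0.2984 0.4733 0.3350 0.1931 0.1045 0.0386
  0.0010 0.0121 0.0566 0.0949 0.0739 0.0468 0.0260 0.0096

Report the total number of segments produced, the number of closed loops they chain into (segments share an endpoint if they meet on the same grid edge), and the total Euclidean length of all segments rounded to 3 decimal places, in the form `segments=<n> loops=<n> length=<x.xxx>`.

segments=20 loops=1 length=14.685

cell (3,3): code 0100 → (3.895,4.000)–(4.000,3.813)
cell (3,4): code 1100 → (3.914,5.000)–(3.895,4.000)
cell (3,5): code 1000 → (4.000,5.142)–(3.914,5.000)
cell (4,2): code 0100 → (4.360,3.000)–(5.000,2.092)
cell (4,3): code 1110 → (4.000,3.813)–(4.360,3.000)
cell (4,5): code 1101 → (4.738,6.000)–(4.000,5.142)
cell (4,6): code 1000 → (5.000,6.180)–(4.738,6.000)
cell (5,1): code 0100 → (5.035,2.000)–(6.000,1.223)
cell (5,2): code 1110 → (5.000,2.092)–(5.035,2.000)
cell (5,6): code 1001 → (6.000,6.281)–(5.000,6.180)
cell (6,1): code 0110 → (6.000,1.223)–(7.000,1.288)
cell (6,5): code 1011 → (7.000,5.689)–(6.523,6.000)
cell (6,6): code 0001 → (6.523,6.000)–(6.000,6.281)
cell (7,1): code 0010 → (7.000,1.288)–(7.952,2.000)
cell (7,2): code 0111 → (7.952,2.000)–(8.000,2.118)
cell (7,4): code 1011 → (8.000,4.113)–(7.523,5.000)
cell (7,5): code 0001 → (7.523,5.000)–(7.000,5.689)
cell (8,2): code 0010 → (8.000,2.118)–(8.408,3.000)
cell (8,3): code 0011 → (8.408,3.000)–(8.061,4.000)
cell (8,4): code 0001 → (8.061,4.000)–(8.000,4.113)
total: 20 segments, chained into 1 closed loop(s), length Σ = 14.685070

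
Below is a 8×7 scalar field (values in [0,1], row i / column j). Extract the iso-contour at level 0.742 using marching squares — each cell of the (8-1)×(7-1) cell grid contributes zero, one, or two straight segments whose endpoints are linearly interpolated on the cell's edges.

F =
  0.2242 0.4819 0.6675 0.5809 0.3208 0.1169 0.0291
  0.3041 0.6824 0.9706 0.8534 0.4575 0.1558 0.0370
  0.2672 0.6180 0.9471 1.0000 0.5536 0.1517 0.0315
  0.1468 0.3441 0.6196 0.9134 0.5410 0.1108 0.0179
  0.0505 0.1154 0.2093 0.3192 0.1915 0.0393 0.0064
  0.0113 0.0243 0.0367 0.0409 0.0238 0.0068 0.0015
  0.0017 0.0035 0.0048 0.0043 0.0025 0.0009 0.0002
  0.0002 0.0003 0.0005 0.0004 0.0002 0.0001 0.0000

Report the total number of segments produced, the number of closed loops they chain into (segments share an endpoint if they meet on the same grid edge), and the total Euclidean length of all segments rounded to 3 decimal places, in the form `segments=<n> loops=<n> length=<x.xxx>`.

segments=10 loops=1 length=8.350

cell (0,1): code 0100 → (0.246,2.000)–(1.000,1.207)
cell (0,2): code 1100 → (0.591,3.000)–(0.246,2.000)
cell (0,3): code 1000 → (1.000,3.281)–(0.591,3.000)
cell (1,1): code 0110 → (1.000,1.207)–(2.000,1.377)
cell (1,3): code 1001 → (2.000,3.578)–(1.000,3.281)
cell (2,1): code 0010 → (2.000,1.377)–(2.626,2.000)
cell (2,2): code 0111 → (2.626,2.000)–(3.000,2.417)
cell (2,3): code 1001 → (3.000,3.460)–(2.000,3.578)
cell (3,2): code 0010 → (3.000,2.417)–(3.288,3.000)
cell (3,3): code 0001 → (3.288,3.000)–(3.000,3.460)
total: 10 segments, chained into 1 closed loop(s), length Σ = 8.350268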